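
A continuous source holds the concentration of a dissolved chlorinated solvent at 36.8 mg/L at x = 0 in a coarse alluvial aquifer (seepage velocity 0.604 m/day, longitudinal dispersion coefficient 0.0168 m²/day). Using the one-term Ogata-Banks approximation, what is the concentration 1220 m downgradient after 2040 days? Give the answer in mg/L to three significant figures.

34.2 mg/L

For a continuous step input, C/C₀ ≈ ½·erfc((x−vt)/(2√(Dt))).
vt = 0.604 × 2040 = 1232.16 m and 2√(Dt) = 2√(0.0168 × 2040) = 11.71 m.
Argument (x−vt)/(2√(Dt)) = (1220 − 1232.16)/11.71 = -1.038; ½·erfc(-1.038) = 0.9289.
C = 36.8 × 0.9289 = 34.2 mg/L.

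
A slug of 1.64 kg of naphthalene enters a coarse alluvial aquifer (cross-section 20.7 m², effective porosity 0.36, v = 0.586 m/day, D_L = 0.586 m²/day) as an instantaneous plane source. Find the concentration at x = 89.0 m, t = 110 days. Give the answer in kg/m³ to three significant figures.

For an instantaneous plane source, C(x,t) = M/(n_e·A·√(4πDt)) · exp(−(x−vt)²/(4Dt)), with n_e·A the pore (flow) area.
Plume center vt = 0.586 × 110 = 64.46 m, so the well at 89.0 m is 24.54 m downgradient of the peak.
√(4πDt) = 28.46 m, giving peak height M/(n_e·A·√(4πDt)) = 1.64/(0.36 × 20.7 × 28.46) = 0.007733 kg/m³.
(x−vt)²/(4Dt) = (24.54)²/(4 × 0.586 × 110) = 2.336; exp(−2.336) = 0.09671.
C = 0.007733 × 0.09671 = 0.000748 kg/m³.

0.000748 kg/m³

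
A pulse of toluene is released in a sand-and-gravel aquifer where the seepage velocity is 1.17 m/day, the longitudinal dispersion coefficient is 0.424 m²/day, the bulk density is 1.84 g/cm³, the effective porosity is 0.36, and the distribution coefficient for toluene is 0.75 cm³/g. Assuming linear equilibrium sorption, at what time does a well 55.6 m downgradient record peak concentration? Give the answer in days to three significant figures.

Retardation factor R = 1 + ρ_b·K_d/n = 1 + 1.84 × 0.75/0.36 = 4.833.
Sorption retards both mechanisms: v_R = v/R = 0.2421 m/day, D_R = D/R = 0.08773 m²/day.
Peak time from v_R²t² + 2D_R t − x² = 0: t = (√(D_R² + v_R²x²) − D_R)/v_R².
√(D_R² + v_R²x²) = √(0.08773² + 0.2421² × 55.6²) = 13.46; v_R² = 0.05861.
t = (13.46 − 0.08773)/0.05861 = 228 days.

228 days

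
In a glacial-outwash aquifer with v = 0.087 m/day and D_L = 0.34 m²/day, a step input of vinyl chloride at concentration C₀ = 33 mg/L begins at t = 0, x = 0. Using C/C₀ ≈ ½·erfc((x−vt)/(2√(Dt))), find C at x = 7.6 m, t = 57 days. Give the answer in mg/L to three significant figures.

11.1 mg/L

For a continuous step input, C/C₀ ≈ ½·erfc((x−vt)/(2√(Dt))).
vt = 0.087 × 57 = 4.959 m and 2√(Dt) = 2√(0.34 × 57) = 8.805 m.
Argument (x−vt)/(2√(Dt)) = (7.6 − 4.959)/8.805 = 0.2999; ½·erfc(0.2999) = 0.3357.
C = 33 × 0.3357 = 11.1 mg/L.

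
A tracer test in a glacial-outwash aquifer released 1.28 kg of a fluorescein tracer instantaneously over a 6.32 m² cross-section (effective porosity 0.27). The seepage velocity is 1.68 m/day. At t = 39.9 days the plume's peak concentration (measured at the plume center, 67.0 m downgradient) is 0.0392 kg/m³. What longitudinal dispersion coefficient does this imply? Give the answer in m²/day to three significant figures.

At the plume center C_max = M/(n_e·A·√(4πDt)), so D = M²/(4πt·(n_e·A·C_max)²).
n_e·A·C_max = 0.27 × 6.32 × 0.0392 = 0.06689 kg/m.
D = 1.28²/(4π × 39.9 × 0.06689²) = 0.730 m²/day.

0.730 m²/day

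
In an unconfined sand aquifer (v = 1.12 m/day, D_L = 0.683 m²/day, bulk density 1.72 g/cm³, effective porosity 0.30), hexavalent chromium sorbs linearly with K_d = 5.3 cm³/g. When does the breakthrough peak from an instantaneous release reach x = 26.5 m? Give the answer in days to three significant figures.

726 days

Retardation factor R = 1 + ρ_b·K_d/n = 1 + 1.72 × 5.3/0.30 = 31.39.
Sorption retards both mechanisms: v_R = v/R = 0.03568 m/day, D_R = D/R = 0.02176 m²/day.
Peak time from v_R²t² + 2D_R t − x² = 0: t = (√(D_R² + v_R²x²) − D_R)/v_R².
√(D_R² + v_R²x²) = √(0.02176² + 0.03568² × 26.5²) = 0.9458; v_R² = 0.001273.
t = (0.9458 − 0.02176)/0.001273 = 726 days.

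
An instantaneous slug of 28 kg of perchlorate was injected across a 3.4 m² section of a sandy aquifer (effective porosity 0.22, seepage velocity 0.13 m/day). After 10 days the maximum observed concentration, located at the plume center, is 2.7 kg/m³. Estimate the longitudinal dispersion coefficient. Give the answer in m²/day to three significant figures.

1.53 m²/day

At the plume center C_max = M/(n_e·A·√(4πDt)), so D = M²/(4πt·(n_e·A·C_max)²).
n_e·A·C_max = 0.22 × 3.4 × 2.7 = 2.020 kg/m.
D = 28²/(4π × 10 × 2.020²) = 1.53 m²/day.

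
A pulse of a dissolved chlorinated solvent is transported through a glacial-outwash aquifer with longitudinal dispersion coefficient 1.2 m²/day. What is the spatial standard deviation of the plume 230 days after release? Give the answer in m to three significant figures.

23.5 m

Dispersive spreading gives a Gaussian with σ² = 2Dt; advection only shifts the center.
σ = √(2 × 1.2 × 230) = 23.5 m.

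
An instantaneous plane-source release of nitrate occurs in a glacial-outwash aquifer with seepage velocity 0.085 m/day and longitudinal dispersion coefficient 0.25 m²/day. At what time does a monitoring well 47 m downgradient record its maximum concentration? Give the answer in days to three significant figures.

For the 1D instantaneous-source solution, setting ∂C/∂t = 0 at fixed x gives v²t² + 2Dt − x² = 0, so t = (√(D² + v²x²) − D)/v².
√(D² + v²x²) = √(0.25² + 0.085² × 47²) = 4.003; v² = 0.007225.
t = (4.003 − 0.25)/0.007225 = 519 days (vs. the pure-advection estimate x/v = 553 d).

519 days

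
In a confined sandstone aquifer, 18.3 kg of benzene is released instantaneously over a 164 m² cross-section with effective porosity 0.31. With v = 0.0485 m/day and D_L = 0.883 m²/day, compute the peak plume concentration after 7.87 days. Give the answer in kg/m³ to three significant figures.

0.0385 kg/m³

The peak of an instantaneous 1D plume sits at x = vt; there the Gaussian factor is 1 and C_max = M/(n_e·A·√(4πDt)), where n_e·A is the pore area the mass is dissolved in.
√(4πDt) = √(4π × 0.883 × 7.87) = 9.345 m, so C_max = 18.3/(0.31 × 164 × 9.345) = 0.0385 kg/m³.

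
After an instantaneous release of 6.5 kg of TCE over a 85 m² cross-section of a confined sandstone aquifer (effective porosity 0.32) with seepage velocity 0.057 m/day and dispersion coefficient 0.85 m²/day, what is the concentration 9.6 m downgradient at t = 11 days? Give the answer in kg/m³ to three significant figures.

0.00256 kg/m³

For an instantaneous plane source, C(x,t) = M/(n_e·A·√(4πDt)) · exp(−(x−vt)²/(4Dt)), with n_e·A the pore (flow) area.
Plume center vt = 0.057 × 11 = 0.627 m, so the well at 9.6 m is 8.973 m downgradient of the peak.
√(4πDt) = 10.84 m, giving peak height M/(n_e·A·√(4πDt)) = 6.5/(0.32 × 85 × 10.84) = 0.02205 kg/m³.
(x−vt)²/(4Dt) = (8.973)²/(4 × 0.85 × 11) = 2.153; exp(−2.153) = 0.1161.
C = 0.02205 × 0.1161 = 0.00256 kg/m³.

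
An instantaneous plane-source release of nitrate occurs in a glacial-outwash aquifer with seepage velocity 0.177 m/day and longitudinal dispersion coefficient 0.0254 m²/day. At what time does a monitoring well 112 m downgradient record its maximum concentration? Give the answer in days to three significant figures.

632 days

For the 1D instantaneous-source solution, setting ∂C/∂t = 0 at fixed x gives v²t² + 2Dt − x² = 0, so t = (√(D² + v²x²) − D)/v².
√(D² + v²x²) = √(0.0254² + 0.177² × 112²) = 19.82; v² = 0.031329.
t = (19.82 − 0.0254)/0.031329 = 632 days (vs. the pure-advection estimate x/v = 633 d).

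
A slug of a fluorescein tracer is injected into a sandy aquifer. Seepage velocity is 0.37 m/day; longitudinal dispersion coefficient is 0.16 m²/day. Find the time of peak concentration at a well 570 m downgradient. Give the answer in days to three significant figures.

1540 days

For the 1D instantaneous-source solution, setting ∂C/∂t = 0 at fixed x gives v²t² + 2Dt − x² = 0, so t = (√(D² + v²x²) − D)/v².
√(D² + v²x²) = √(0.16² + 0.37² × 570²) = 210.9; v² = 0.1369.
t = (210.9 − 0.16)/0.1369 = 1540 days (vs. the pure-advection estimate x/v = 1540 d).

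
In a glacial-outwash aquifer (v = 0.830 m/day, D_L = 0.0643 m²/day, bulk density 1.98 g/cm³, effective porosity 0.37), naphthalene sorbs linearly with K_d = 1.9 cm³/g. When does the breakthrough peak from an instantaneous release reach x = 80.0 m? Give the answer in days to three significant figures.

Retardation factor R = 1 + ρ_b·K_d/n = 1 + 1.98 × 1.9/0.37 = 11.17.
Sorption retards both mechanisms: v_R = v/R = 0.07431 m/day, D_R = D/R = 0.005756 m²/day.
Peak time from v_R²t² + 2D_R t − x² = 0: t = (√(D_R² + v_R²x²) − D_R)/v_R².
√(D_R² + v_R²x²) = √(0.005756² + 0.07431² × 80.0²) = 5.945; v_R² = 0.005522.
t = (5.945 − 0.005756)/0.005522 = 1080 days.

1080 days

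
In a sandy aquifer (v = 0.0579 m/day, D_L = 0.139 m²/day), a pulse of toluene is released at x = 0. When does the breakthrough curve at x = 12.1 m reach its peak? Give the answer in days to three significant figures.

172 days

For the 1D instantaneous-source solution, setting ∂C/∂t = 0 at fixed x gives v²t² + 2Dt − x² = 0, so t = (√(D² + v²x²) − D)/v².
√(D² + v²x²) = √(0.139² + 0.0579² × 12.1²) = 0.7142; v² = 0.00335241.
t = (0.7142 − 0.139)/0.00335241 = 172 days (vs. the pure-advection estimate x/v = 209 d).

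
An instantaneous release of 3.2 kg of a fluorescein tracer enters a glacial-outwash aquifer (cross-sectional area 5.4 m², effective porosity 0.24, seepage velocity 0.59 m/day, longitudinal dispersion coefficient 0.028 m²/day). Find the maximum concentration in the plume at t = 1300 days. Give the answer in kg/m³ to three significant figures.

0.115 kg/m³

The peak of an instantaneous 1D plume sits at x = vt; there the Gaussian factor is 1 and C_max = M/(n_e·A·√(4πDt)), where n_e·A is the pore area the mass is dissolved in.
√(4πDt) = √(4π × 0.028 × 1300) = 21.39 m, so C_max = 3.2/(0.24 × 5.4 × 21.39) = 0.115 kg/m³.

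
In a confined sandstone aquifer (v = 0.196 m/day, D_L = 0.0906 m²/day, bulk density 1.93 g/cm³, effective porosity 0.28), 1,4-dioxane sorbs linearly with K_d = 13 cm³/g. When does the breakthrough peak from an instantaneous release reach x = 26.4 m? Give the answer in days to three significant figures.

Retardation factor R = 1 + ρ_b·K_d/n = 1 + 1.93 × 13/0.28 = 90.61.
Sorption retards both mechanisms: v_R = v/R = 0.002163 m/day, D_R = D/R = 0.0009999 m²/day.
Peak time from v_R²t² + 2D_R t − x² = 0: t = (√(D_R² + v_R²x²) − D_R)/v_R².
√(D_R² + v_R²x²) = √(0.0009999² + 0.002163² × 26.4²) = 0.05711; v_R² = 4.679e-06.
t = (0.05711 − 0.0009999)/4.679e-06 = 12000 days.

12000 days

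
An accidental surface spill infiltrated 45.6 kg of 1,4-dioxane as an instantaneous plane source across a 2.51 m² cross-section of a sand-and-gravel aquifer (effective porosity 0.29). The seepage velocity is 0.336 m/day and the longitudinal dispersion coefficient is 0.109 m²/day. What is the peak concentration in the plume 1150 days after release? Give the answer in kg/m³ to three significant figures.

1.58 kg/m³

The peak of an instantaneous 1D plume sits at x = vt; there the Gaussian factor is 1 and C_max = M/(n_e·A·√(4πDt)), where n_e·A is the pore area the mass is dissolved in.
√(4πDt) = √(4π × 0.109 × 1150) = 39.69 m, so C_max = 45.6/(0.29 × 2.51 × 39.69) = 1.58 kg/m³.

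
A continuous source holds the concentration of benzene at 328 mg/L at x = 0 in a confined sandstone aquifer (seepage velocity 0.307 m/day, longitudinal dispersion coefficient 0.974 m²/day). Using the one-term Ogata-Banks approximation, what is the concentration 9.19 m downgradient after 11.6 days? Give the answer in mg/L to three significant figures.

For a continuous step input, C/C₀ ≈ ½·erfc((x−vt)/(2√(Dt))).
vt = 0.307 × 11.6 = 3.5612 m and 2√(Dt) = 2√(0.974 × 11.6) = 6.723 m.
Argument (x−vt)/(2√(Dt)) = (9.19 − 3.5612)/6.723 = 0.8372; ½·erfc(0.8372) = 0.1182.
C = 328 × 0.1182 = 38.8 mg/L.

38.8 mg/L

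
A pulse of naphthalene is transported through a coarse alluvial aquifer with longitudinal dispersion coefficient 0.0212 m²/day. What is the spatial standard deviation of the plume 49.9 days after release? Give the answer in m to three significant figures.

Dispersive spreading gives a Gaussian with σ² = 2Dt; advection only shifts the center.
σ = √(2 × 0.0212 × 49.9) = 1.45 m.

1.45 m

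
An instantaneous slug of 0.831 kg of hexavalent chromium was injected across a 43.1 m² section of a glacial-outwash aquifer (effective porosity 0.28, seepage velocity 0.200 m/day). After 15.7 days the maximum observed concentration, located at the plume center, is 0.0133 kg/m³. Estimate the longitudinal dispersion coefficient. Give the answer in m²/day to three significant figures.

At the plume center C_max = M/(n_e·A·√(4πDt)), so D = M²/(4πt·(n_e·A·C_max)²).
n_e·A·C_max = 0.28 × 43.1 × 0.0133 = 0.1605 kg/m.
D = 0.831²/(4π × 15.7 × 0.1605²) = 0.136 m²/day.

0.136 m²/day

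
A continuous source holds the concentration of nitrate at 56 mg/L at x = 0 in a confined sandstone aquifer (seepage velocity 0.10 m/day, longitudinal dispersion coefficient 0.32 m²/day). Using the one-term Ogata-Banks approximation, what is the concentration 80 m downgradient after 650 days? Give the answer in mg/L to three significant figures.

For a continuous step input, C/C₀ ≈ ½·erfc((x−vt)/(2√(Dt))).
vt = 0.10 × 650 = 65 m and 2√(Dt) = 2√(0.32 × 650) = 28.84 m.
Argument (x−vt)/(2√(Dt)) = (80 − 65)/28.84 = 0.5201; ½·erfc(0.5201) = 0.2310.
C = 56 × 0.2310 = 12.9 mg/L.

12.9 mg/L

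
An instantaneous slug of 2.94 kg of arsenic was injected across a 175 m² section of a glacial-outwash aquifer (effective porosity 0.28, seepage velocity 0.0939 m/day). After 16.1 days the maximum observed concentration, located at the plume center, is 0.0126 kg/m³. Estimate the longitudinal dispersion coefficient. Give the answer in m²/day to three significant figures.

At the plume center C_max = M/(n_e·A·√(4πDt)), so D = M²/(4πt·(n_e·A·C_max)²).
n_e·A·C_max = 0.28 × 175 × 0.0126 = 0.6174 kg/m.
D = 2.94²/(4π × 16.1 × 0.6174²) = 0.112 m²/day.

0.112 m²/day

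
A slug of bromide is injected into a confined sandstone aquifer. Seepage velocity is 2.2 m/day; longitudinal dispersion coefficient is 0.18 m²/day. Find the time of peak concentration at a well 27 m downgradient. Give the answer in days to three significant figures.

12.2 days

For the 1D instantaneous-source solution, setting ∂C/∂t = 0 at fixed x gives v²t² + 2Dt − x² = 0, so t = (√(D² + v²x²) − D)/v².
√(D² + v²x²) = √(0.18² + 2.2² × 27²) = 59.40; v² = 4.84.
t = (59.40 − 0.18)/4.84 = 12.2 days (vs. the pure-advection estimate x/v = 12.3 d).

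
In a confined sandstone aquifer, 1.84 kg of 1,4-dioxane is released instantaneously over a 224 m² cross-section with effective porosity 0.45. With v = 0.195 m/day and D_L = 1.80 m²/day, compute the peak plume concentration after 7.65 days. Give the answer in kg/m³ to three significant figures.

The peak of an instantaneous 1D plume sits at x = vt; there the Gaussian factor is 1 and C_max = M/(n_e·A·√(4πDt)), where n_e·A is the pore area the mass is dissolved in.
√(4πDt) = √(4π × 1.80 × 7.65) = 13.15 m, so C_max = 1.84/(0.45 × 224 × 13.15) = 0.00139 kg/m³.

0.00139 kg/m³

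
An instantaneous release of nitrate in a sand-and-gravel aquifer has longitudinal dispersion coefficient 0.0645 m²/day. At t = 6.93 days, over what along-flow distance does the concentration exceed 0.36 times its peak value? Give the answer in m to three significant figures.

The plume is Gaussian with σ = √(2Dt) = √(2 × 0.0645 × 6.93) = 0.9455 m.
C/C_peak = exp(−Δx²/(2σ²)) = 0.36 ⇒ Δx = σ·√(−2 ln 0.36) = 0.9455 × 1.429 = 1.351 m.
Width = 2Δx = 2.70 m.

2.70 m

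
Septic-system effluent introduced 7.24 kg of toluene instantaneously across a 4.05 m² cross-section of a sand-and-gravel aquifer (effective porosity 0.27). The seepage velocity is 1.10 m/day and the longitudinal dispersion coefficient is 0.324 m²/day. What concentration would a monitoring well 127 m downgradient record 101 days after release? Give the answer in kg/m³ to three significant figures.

For an instantaneous plane source, C(x,t) = M/(n_e·A·√(4πDt)) · exp(−(x−vt)²/(4Dt)), with n_e·A the pore (flow) area.
Plume center vt = 1.10 × 101 = 111.1 m, so the well at 127 m is 15.9 m downgradient of the peak.
√(4πDt) = 20.28 m, giving peak height M/(n_e·A·√(4πDt)) = 7.24/(0.27 × 4.05 × 20.28) = 0.3265 kg/m³.
(x−vt)²/(4Dt) = (15.9)²/(4 × 0.324 × 101) = 1.931; exp(−1.931) = 0.1450.
C = 0.3265 × 0.1450 = 0.0473 kg/m³.

0.0473 kg/m³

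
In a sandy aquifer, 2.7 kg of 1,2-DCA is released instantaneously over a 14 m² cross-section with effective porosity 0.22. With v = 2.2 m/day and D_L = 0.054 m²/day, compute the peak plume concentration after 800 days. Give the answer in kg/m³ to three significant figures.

0.0376 kg/m³

The peak of an instantaneous 1D plume sits at x = vt; there the Gaussian factor is 1 and C_max = M/(n_e·A·√(4πDt)), where n_e·A is the pore area the mass is dissolved in.
√(4πDt) = √(4π × 0.054 × 800) = 23.30 m, so C_max = 2.7/(0.22 × 14 × 23.30) = 0.0376 kg/m³.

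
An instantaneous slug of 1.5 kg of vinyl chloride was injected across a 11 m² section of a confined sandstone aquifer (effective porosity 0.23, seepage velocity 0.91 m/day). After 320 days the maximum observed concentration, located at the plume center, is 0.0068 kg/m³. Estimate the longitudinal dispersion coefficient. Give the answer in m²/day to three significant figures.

At the plume center C_max = M/(n_e·A·√(4πDt)), so D = M²/(4πt·(n_e·A·C_max)²).
n_e·A·C_max = 0.23 × 11 × 0.0068 = 0.01720 kg/m.
D = 1.5²/(4π × 320 × 0.01720²) = 1.89 m²/day.

1.89 m²/day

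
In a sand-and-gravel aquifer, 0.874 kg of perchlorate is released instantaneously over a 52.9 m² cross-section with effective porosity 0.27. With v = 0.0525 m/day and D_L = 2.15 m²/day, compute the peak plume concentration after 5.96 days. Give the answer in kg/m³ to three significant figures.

0.00482 kg/m³

The peak of an instantaneous 1D plume sits at x = vt; there the Gaussian factor is 1 and C_max = M/(n_e·A·√(4πDt)), where n_e·A is the pore area the mass is dissolved in.
√(4πDt) = √(4π × 2.15 × 5.96) = 12.69 m, so C_max = 0.874/(0.27 × 52.9 × 12.69) = 0.00482 kg/m³.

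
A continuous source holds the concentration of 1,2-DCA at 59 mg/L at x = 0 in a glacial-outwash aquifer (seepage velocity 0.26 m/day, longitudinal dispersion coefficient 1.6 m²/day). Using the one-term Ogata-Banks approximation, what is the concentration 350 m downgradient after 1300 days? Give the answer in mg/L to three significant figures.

25.1 mg/L

For a continuous step input, C/C₀ ≈ ½·erfc((x−vt)/(2√(Dt))).
vt = 0.26 × 1300 = 338 m and 2√(Dt) = 2√(1.6 × 1300) = 91.21 m.
Argument (x−vt)/(2√(Dt)) = (350 − 338)/91.21 = 0.1316; ½·erfc(0.1316) = 0.4262.
C = 59 × 0.4262 = 25.1 mg/L.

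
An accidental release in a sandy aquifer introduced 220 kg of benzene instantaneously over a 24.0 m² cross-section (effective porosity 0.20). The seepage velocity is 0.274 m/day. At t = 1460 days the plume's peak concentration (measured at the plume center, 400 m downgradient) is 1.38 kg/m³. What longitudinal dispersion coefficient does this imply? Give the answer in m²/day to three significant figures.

0.0601 m²/day

At the plume center C_max = M/(n_e·A·√(4πDt)), so D = M²/(4πt·(n_e·A·C_max)²).
n_e·A·C_max = 0.20 × 24.0 × 1.38 = 6.624 kg/m.
D = 220²/(4π × 1460 × 6.624²) = 0.0601 m²/day.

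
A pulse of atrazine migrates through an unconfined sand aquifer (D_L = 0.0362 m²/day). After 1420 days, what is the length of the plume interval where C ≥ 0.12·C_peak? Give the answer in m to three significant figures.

41.8 m

The plume is Gaussian with σ = √(2Dt) = √(2 × 0.0362 × 1420) = 10.14 m.
C/C_peak = exp(−Δx²/(2σ²)) = 0.12 ⇒ Δx = σ·√(−2 ln 0.12) = 10.14 × 2.059 = 20.88 m.
Width = 2Δx = 41.8 m.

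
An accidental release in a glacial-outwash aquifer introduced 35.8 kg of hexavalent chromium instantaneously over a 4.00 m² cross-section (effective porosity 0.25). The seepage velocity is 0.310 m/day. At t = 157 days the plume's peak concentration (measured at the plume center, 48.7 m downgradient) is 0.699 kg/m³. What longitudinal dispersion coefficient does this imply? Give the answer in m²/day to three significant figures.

At the plume center C_max = M/(n_e·A·√(4πDt)), so D = M²/(4πt·(n_e·A·C_max)²).
n_e·A·C_max = 0.25 × 4.00 × 0.699 = 0.6990 kg/m.
D = 35.8²/(4π × 157 × 0.6990²) = 1.33 m²/day.

1.33 m²/day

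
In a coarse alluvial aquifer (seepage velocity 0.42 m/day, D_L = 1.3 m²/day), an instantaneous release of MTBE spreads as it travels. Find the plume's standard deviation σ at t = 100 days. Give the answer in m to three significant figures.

Dispersive spreading gives a Gaussian with σ² = 2Dt; advection only shifts the center.
σ = √(2 × 1.3 × 100) = 16.1 m.

16.1 m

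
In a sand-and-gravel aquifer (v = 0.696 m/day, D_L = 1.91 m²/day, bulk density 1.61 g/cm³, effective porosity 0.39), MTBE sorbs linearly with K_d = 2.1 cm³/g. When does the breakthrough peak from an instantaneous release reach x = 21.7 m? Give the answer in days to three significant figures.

Retardation factor R = 1 + ρ_b·K_d/n = 1 + 1.61 × 2.1/0.39 = 9.669.
Sorption retards both mechanisms: v_R = v/R = 0.07198 m/day, D_R = D/R = 0.1975 m²/day.
Peak time from v_R²t² + 2D_R t − x² = 0: t = (√(D_R² + v_R²x²) − D_R)/v_R².
√(D_R² + v_R²x²) = √(0.1975² + 0.07198² × 21.7²) = 1.574; v_R² = 0.005181.
t = (1.574 − 0.1975)/0.005181 = 266 days.

266 days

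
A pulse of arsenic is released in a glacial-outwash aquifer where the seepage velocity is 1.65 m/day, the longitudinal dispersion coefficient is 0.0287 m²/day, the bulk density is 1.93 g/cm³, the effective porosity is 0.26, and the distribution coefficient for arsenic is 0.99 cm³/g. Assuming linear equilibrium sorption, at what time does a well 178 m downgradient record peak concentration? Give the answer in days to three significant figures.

Retardation factor R = 1 + ρ_b·K_d/n = 1 + 1.93 × 0.99/0.26 = 8.349.
Sorption retards both mechanisms: v_R = v/R = 0.1976 m/day, D_R = D/R = 0.003438 m²/day.
Peak time from v_R²t² + 2D_R t − x² = 0: t = (√(D_R² + v_R²x²) − D_R)/v_R².
√(D_R² + v_R²x²) = √(0.003438² + 0.1976² × 178²) = 35.17; v_R² = 0.03905.
t = (35.17 − 0.003438)/0.03905 = 901 days.

901 days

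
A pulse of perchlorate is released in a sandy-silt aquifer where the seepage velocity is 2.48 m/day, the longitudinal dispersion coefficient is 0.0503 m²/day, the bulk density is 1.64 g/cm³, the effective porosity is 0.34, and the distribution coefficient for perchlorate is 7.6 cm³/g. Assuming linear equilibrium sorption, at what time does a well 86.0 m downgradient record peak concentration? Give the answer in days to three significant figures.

Retardation factor R = 1 + ρ_b·K_d/n = 1 + 1.64 × 7.6/0.34 = 37.66.
Sorption retards both mechanisms: v_R = v/R = 0.06585 m/day, D_R = D/R = 0.001336 m²/day.
Peak time from v_R²t² + 2D_R t − x² = 0: t = (√(D_R² + v_R²x²) − D_R)/v_R².
√(D_R² + v_R²x²) = √(0.001336² + 0.06585² × 86.0²) = 5.663; v_R² = 0.004336.
t = (5.663 − 0.001336)/0.004336 = 1310 days.

1310 days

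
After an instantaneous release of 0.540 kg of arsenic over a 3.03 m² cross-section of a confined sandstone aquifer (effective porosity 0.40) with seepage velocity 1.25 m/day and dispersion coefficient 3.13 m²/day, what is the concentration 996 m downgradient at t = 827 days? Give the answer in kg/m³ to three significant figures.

For an instantaneous plane source, C(x,t) = M/(n_e·A·√(4πDt)) · exp(−(x−vt)²/(4Dt)), with n_e·A the pore (flow) area.
Plume center vt = 1.25 × 827 = 1033.75 m, so the well at 996 m is 37.75 m upgradient of the peak.
√(4πDt) = 180.4 m, giving peak height M/(n_e·A·√(4πDt)) = 0.540/(0.40 × 3.03 × 180.4) = 0.002470 kg/m³.
(x−vt)²/(4Dt) = (-37.75)²/(4 × 3.13 × 827) = 0.1376; exp(−0.1376) = 0.8714.
C = 0.002470 × 0.8714 = 0.00215 kg/m³.

0.00215 kg/m³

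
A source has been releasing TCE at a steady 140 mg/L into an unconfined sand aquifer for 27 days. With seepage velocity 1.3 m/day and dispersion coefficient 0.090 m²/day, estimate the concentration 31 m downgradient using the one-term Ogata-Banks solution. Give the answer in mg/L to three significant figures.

136 mg/L

For a continuous step input, C/C₀ ≈ ½·erfc((x−vt)/(2√(Dt))).
vt = 1.3 × 27 = 35.1 m and 2√(Dt) = 2√(0.090 × 27) = 3.118 m.
Argument (x−vt)/(2√(Dt)) = (31 − 35.1)/3.118 = -1.315; ½·erfc(-1.315) = 0.9685.
C = 140 × 0.9685 = 136 mg/L.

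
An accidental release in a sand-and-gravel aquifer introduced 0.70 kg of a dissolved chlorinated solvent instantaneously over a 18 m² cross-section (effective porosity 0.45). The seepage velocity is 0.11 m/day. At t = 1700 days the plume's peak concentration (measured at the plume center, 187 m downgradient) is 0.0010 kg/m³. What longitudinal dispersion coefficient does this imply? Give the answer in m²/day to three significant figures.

At the plume center C_max = M/(n_e·A·√(4πDt)), so D = M²/(4πt·(n_e·A·C_max)²).
n_e·A·C_max = 0.45 × 18 × 0.0010 = 0.008100 kg/m.
D = 0.70²/(4π × 1700 × 0.008100²) = 0.350 m²/day.

0.350 m²/day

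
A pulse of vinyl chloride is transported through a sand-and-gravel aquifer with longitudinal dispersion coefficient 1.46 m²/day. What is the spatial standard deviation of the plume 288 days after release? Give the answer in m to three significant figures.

Dispersive spreading gives a Gaussian with σ² = 2Dt; advection only shifts the center.
σ = √(2 × 1.46 × 288) = 29.0 m.

29.0 m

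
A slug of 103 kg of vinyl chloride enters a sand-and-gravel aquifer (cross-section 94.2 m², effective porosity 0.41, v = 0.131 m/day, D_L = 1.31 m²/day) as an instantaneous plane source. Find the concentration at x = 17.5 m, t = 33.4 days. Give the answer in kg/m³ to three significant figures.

For an instantaneous plane source, C(x,t) = M/(n_e·A·√(4πDt)) · exp(−(x−vt)²/(4Dt)), with n_e·A the pore (flow) area.
Plume center vt = 0.131 × 33.4 = 4.3754 m, so the well at 17.5 m is 13.1246 m downgradient of the peak.
√(4πDt) = 23.45 m, giving peak height M/(n_e·A·√(4πDt)) = 103/(0.41 × 94.2 × 23.45) = 0.1137 kg/m³.
(x−vt)²/(4Dt) = (13.1246)²/(4 × 1.31 × 33.4) = 0.9842; exp(−0.9842) = 0.3737.
C = 0.1137 × 0.3737 = 0.0425 kg/m³.

0.0425 kg/m³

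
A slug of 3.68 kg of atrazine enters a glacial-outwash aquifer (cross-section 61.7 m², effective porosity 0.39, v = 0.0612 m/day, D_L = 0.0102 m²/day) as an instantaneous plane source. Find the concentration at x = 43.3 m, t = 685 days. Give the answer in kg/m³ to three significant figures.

For an instantaneous plane source, C(x,t) = M/(n_e·A·√(4πDt)) · exp(−(x−vt)²/(4Dt)), with n_e·A the pore (flow) area.
Plume center vt = 0.0612 × 685 = 41.922 m, so the well at 43.3 m is 1.378 m downgradient of the peak.
√(4πDt) = 9.370 m, giving peak height M/(n_e·A·√(4πDt)) = 3.68/(0.39 × 61.7 × 9.370) = 0.01632 kg/m³.
(x−vt)²/(4Dt) = (1.378)²/(4 × 0.0102 × 685) = 0.06794; exp(−0.06794) = 0.9343.
C = 0.01632 × 0.9343 = 0.0152 kg/m³.

0.0152 kg/m³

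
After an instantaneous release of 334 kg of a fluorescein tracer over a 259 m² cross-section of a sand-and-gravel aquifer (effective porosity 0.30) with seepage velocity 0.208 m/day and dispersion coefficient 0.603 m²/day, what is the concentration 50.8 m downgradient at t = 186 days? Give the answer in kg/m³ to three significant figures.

0.0826 kg/m³

For an instantaneous plane source, C(x,t) = M/(n_e·A·√(4πDt)) · exp(−(x−vt)²/(4Dt)), with n_e·A the pore (flow) area.
Plume center vt = 0.208 × 186 = 38.688 m, so the well at 50.8 m is 12.112 m downgradient of the peak.
√(4πDt) = 37.54 m, giving peak height M/(n_e·A·√(4πDt)) = 334/(0.30 × 259 × 37.54) = 0.1145 kg/m³.
(x−vt)²/(4Dt) = (12.112)²/(4 × 0.603 × 186) = 0.3270; exp(−0.3270) = 0.7211.
C = 0.1145 × 0.7211 = 0.0826 kg/m³.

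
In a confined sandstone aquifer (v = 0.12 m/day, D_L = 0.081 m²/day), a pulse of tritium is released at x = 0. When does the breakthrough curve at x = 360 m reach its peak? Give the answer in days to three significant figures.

For the 1D instantaneous-source solution, setting ∂C/∂t = 0 at fixed x gives v²t² + 2Dt − x² = 0, so t = (√(D² + v²x²) − D)/v².
√(D² + v²x²) = √(0.081² + 0.12² × 360²) = 43.20; v² = 0.0144.
t = (43.20 − 0.081)/0.0144 = 2990 days (vs. the pure-advection estimate x/v = 3000 d).

2990 days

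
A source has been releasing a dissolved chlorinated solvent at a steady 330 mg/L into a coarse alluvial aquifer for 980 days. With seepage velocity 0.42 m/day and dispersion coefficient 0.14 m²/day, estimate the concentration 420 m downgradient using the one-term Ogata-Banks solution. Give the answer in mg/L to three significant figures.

101 mg/L

For a continuous step input, C/C₀ ≈ ½·erfc((x−vt)/(2√(Dt))).
vt = 0.42 × 980 = 411.6 m and 2√(Dt) = 2√(0.14 × 980) = 23.43 m.
Argument (x−vt)/(2√(Dt)) = (420 − 411.6)/23.43 = 0.3585; ½·erfc(0.3585) = 0.3061.
C = 330 × 0.3061 = 101 mg/L.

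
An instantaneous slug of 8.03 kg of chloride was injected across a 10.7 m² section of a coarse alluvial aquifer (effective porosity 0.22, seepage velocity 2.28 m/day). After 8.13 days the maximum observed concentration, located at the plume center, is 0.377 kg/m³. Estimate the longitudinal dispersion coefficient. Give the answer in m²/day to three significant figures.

At the plume center C_max = M/(n_e·A·√(4πDt)), so D = M²/(4πt·(n_e·A·C_max)²).
n_e·A·C_max = 0.22 × 10.7 × 0.377 = 0.8875 kg/m.
D = 8.03²/(4π × 8.13 × 0.8875²) = 0.801 m²/day.

0.801 m²/day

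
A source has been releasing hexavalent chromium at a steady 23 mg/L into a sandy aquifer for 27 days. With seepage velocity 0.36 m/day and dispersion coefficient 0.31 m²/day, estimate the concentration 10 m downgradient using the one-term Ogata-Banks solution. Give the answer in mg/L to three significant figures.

10.9 mg/L

For a continuous step input, C/C₀ ≈ ½·erfc((x−vt)/(2√(Dt))).
vt = 0.36 × 27 = 9.72 m and 2√(Dt) = 2√(0.31 × 27) = 5.786 m.
Argument (x−vt)/(2√(Dt)) = (10 − 9.72)/5.786 = 0.04839; ½·erfc(0.04839) = 0.4727.
C = 23 × 0.4727 = 10.9 mg/L.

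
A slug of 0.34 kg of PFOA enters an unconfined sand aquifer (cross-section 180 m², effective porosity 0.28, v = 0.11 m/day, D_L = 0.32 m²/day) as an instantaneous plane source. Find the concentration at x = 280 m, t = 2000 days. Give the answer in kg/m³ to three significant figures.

For an instantaneous plane source, C(x,t) = M/(n_e·A·√(4πDt)) · exp(−(x−vt)²/(4Dt)), with n_e·A the pore (flow) area.
Plume center vt = 0.11 × 2000 = 220 m, so the well at 280 m is 60 m downgradient of the peak.
√(4πDt) = 89.68 m, giving peak height M/(n_e·A·√(4πDt)) = 0.34/(0.28 × 180 × 89.68) = 7.522e-05 kg/m³.
(x−vt)²/(4Dt) = (60)²/(4 × 0.32 × 2000) = 1.406; exp(−1.406) = 0.2451.
C = 7.522e-05 × 0.2451 = 1.84e-05 kg/m³.

1.84e-05 kg/m³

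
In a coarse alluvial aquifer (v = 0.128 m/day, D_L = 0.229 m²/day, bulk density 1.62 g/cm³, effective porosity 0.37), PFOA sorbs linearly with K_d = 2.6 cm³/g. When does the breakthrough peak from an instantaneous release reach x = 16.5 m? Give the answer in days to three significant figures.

Retardation factor R = 1 + ρ_b·K_d/n = 1 + 1.62 × 2.6/0.37 = 12.38.
Sorption retards both mechanisms: v_R = v/R = 0.01034 m/day, D_R = D/R = 0.01850 m²/day.
Peak time from v_R²t² + 2D_R t − x² = 0: t = (√(D_R² + v_R²x²) − D_R)/v_R².
√(D_R² + v_R²x²) = √(0.01850² + 0.01034² × 16.5²) = 0.1716; v_R² = 0.0001069.
t = (0.1716 − 0.01850)/0.0001069 = 1430 days.

1430 days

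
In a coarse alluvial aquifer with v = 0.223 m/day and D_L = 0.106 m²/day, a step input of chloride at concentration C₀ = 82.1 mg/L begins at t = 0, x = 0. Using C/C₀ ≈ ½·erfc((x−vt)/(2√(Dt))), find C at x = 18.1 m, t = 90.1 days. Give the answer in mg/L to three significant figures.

For a continuous step input, C/C₀ ≈ ½·erfc((x−vt)/(2√(Dt))).
vt = 0.223 × 90.1 = 20.0923 m and 2√(Dt) = 2√(0.106 × 90.1) = 6.181 m.
Argument (x−vt)/(2√(Dt)) = (18.1 − 20.0923)/6.181 = -0.3223; ½·erfc(-0.3223) = 0.6757.
C = 82.1 × 0.6757 = 55.5 mg/L.

55.5 mg/L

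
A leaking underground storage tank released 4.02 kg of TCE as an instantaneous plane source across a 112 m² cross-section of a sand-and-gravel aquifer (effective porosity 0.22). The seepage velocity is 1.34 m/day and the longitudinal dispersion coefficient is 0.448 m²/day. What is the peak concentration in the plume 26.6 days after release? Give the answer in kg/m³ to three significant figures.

The peak of an instantaneous 1D plume sits at x = vt; there the Gaussian factor is 1 and C_max = M/(n_e·A·√(4πDt)), where n_e·A is the pore area the mass is dissolved in.
√(4πDt) = √(4π × 0.448 × 26.6) = 12.24 m, so C_max = 4.02/(0.22 × 112 × 12.24) = 0.0133 kg/m³.

0.0133 kg/m³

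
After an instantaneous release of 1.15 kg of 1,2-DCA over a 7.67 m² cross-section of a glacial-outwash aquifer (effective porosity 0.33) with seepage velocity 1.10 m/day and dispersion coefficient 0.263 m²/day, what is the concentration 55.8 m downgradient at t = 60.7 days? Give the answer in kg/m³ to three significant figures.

0.00487 kg/m³

For an instantaneous plane source, C(x,t) = M/(n_e·A·√(4πDt)) · exp(−(x−vt)²/(4Dt)), with n_e·A the pore (flow) area.
Plume center vt = 1.10 × 60.7 = 66.77 m, so the well at 55.8 m is 10.97 m upgradient of the peak.
√(4πDt) = 14.16 m, giving peak height M/(n_e·A·√(4πDt)) = 1.15/(0.33 × 7.67 × 14.16) = 0.03209 kg/m³.
(x−vt)²/(4Dt) = (-10.97)²/(4 × 0.263 × 60.7) = 1.885; exp(−1.885) = 0.1518.
C = 0.03209 × 0.1518 = 0.00487 kg/m³.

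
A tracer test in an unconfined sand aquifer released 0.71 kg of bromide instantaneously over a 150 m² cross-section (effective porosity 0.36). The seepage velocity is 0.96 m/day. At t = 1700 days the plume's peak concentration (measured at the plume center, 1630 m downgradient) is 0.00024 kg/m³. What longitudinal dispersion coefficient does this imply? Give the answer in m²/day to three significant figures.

At the plume center C_max = M/(n_e·A·√(4πDt)), so D = M²/(4πt·(n_e·A·C_max)²).
n_e·A·C_max = 0.36 × 150 × 0.00024 = 0.01296 kg/m.
D = 0.71²/(4π × 1700 × 0.01296²) = 0.140 m²/day.

0.140 m²/day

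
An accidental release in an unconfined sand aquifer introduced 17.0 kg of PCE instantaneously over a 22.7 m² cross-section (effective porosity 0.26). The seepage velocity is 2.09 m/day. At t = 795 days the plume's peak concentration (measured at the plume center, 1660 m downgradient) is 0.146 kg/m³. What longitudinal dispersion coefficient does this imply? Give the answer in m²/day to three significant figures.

At the plume center C_max = M/(n_e·A·√(4πDt)), so D = M²/(4πt·(n_e·A·C_max)²).
n_e·A·C_max = 0.26 × 22.7 × 0.146 = 0.8617 kg/m.
D = 17.0²/(4π × 795 × 0.8617²) = 0.0390 m²/day.

0.0390 m²/day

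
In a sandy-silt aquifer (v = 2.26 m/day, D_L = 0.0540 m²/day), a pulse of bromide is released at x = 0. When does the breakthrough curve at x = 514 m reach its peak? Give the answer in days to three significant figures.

227 days

For the 1D instantaneous-source solution, setting ∂C/∂t = 0 at fixed x gives v²t² + 2Dt − x² = 0, so t = (√(D² + v²x²) − D)/v².
√(D² + v²x²) = √(0.0540² + 2.26² × 514²) = 1162; v² = 5.1076.
t = (1162 − 0.0540)/5.1076 = 227 days (vs. the pure-advection estimate x/v = 227 d).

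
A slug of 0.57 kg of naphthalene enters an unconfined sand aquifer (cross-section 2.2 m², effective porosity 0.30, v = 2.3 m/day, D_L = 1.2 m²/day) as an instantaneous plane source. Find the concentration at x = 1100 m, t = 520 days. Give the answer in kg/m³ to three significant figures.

0.000243 kg/m³

For an instantaneous plane source, C(x,t) = M/(n_e·A·√(4πDt)) · exp(−(x−vt)²/(4Dt)), with n_e·A the pore (flow) area.
Plume center vt = 2.3 × 520 = 1196 m, so the well at 1100 m is 96 m upgradient of the peak.
√(4πDt) = 88.55 m, giving peak height M/(n_e·A·√(4πDt)) = 0.57/(0.30 × 2.2 × 88.55) = 0.009753 kg/m³.
(x−vt)²/(4Dt) = (-96)²/(4 × 1.2 × 520) = 3.692; exp(−3.692) = 0.02492.
C = 0.009753 × 0.02492 = 0.000243 kg/m³.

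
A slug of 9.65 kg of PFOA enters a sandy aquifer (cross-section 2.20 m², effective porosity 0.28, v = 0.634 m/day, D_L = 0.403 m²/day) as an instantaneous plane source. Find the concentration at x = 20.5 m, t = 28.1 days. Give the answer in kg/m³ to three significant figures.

For an instantaneous plane source, C(x,t) = M/(n_e·A·√(4πDt)) · exp(−(x−vt)²/(4Dt)), with n_e·A the pore (flow) area.
Plume center vt = 0.634 × 28.1 = 17.8154 m, so the well at 20.5 m is 2.6846 m downgradient of the peak.
√(4πDt) = 11.93 m, giving peak height M/(n_e·A·√(4πDt)) = 9.65/(0.28 × 2.20 × 11.93) = 1.313 kg/m³.
(x−vt)²/(4Dt) = (2.6846)²/(4 × 0.403 × 28.1) = 0.1591; exp(−0.1591) = 0.8529.
C = 1.313 × 0.8529 = 1.12 kg/m³.

1.12 kg/m³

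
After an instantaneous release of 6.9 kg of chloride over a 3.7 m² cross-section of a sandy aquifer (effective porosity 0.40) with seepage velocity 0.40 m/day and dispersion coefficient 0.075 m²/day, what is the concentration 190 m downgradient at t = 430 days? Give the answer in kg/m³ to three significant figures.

0.0188 kg/m³

For an instantaneous plane source, C(x,t) = M/(n_e·A·√(4πDt)) · exp(−(x−vt)²/(4Dt)), with n_e·A the pore (flow) area.
Plume center vt = 0.40 × 430 = 172 m, so the well at 190 m is 18 m downgradient of the peak.
√(4πDt) = 20.13 m, giving peak height M/(n_e·A·√(4πDt)) = 6.9/(0.40 × 3.7 × 20.13) = 0.2316 kg/m³.
(x−vt)²/(4Dt) = (18)²/(4 × 0.075 × 430) = 2.512; exp(−2.512) = 0.08111.
C = 0.2316 × 0.08111 = 0.0188 kg/m³.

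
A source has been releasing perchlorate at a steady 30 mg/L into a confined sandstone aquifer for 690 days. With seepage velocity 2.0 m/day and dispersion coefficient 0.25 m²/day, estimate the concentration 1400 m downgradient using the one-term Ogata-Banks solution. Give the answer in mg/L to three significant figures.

4.22 mg/L

For a continuous step input, C/C₀ ≈ ½·erfc((x−vt)/(2√(Dt))).
vt = 2.0 × 690 = 1380 m and 2√(Dt) = 2√(0.25 × 690) = 26.27 m.
Argument (x−vt)/(2√(Dt)) = (1400 − 1380)/26.27 = 0.7613; ½·erfc(0.7613) = 0.1408.
C = 30 × 0.1408 = 4.22 mg/L.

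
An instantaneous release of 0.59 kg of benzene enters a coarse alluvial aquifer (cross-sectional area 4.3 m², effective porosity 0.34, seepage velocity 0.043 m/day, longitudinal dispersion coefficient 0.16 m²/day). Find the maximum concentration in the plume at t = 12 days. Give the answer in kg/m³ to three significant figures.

The peak of an instantaneous 1D plume sits at x = vt; there the Gaussian factor is 1 and C_max = M/(n_e·A·√(4πDt)), where n_e·A is the pore area the mass is dissolved in.
√(4πDt) = √(4π × 0.16 × 12) = 4.912 m, so C_max = 0.59/(0.34 × 4.3 × 4.912) = 0.0822 kg/m³.

0.0822 kg/m³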